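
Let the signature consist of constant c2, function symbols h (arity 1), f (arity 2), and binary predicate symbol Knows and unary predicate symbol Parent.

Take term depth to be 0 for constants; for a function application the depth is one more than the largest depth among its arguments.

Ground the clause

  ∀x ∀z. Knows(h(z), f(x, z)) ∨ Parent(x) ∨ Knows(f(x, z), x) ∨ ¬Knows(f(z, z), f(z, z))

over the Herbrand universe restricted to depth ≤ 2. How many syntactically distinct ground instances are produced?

Ground terms of depth ≤ 2:
  If N_k denotes the number of depth-≤k ground terms, the 1 constant gives N_0 = 1, and each function symbol of arity r contributes N_{k-1}^r new terms at level k: N_k = 1 + N_{k-1} + N_{k-1}^2.
  N_0 = 1
  N_1 = 1 + 1 + 1^2 = 3
  N_2 = 1 + 3 + 3^2 = 13
So there are 13 ground terms available for substitution.
The body mentions every one of the 2 quantified variables; since ground terms form a free algebra, no two substitutions collapse to the same formula.
Number of ground instances = 13^2 = 169.

169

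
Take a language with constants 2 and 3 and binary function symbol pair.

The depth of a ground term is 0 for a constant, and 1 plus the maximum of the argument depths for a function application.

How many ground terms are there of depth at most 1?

Let N_k = |{terms of depth ≤ k}|. Then N_0 = 2 and N_k = 2 + N_{k-1}^2 for k ≥ 1 (one summand per function symbol, arity giving the exponent).
N_0 = 2
N_1 = 2 + 2^2 = 6

6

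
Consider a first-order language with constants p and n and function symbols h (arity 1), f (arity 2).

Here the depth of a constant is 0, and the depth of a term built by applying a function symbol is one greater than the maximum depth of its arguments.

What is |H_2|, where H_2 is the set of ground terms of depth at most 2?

74

Write N_k for the number of ground terms of depth ≤ k. A term of depth ≤ k is either a constant or a function symbol applied to arguments of depth ≤ k−1, so N_k = 2 + N_{k-1} + N_{k-1}^2.
N_0 = 2
N_1 = 2 + 2 + 2^2 = 8
N_2 = 2 + 8 + 8^2 = 74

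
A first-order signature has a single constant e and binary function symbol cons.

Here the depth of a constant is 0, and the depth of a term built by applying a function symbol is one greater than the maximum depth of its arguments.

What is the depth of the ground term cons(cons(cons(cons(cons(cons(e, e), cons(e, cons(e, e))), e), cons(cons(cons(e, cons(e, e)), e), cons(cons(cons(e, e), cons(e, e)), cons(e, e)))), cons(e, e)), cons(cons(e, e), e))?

7

depth(cons(e, e)) = 1 + max(0, 0) = 1
depth(cons(e, cons(e, e))) = 1 + max(0, 1) = 2
depth(cons(cons(e, e), cons(e, cons(e, e)))) = 1 + max(1, 2) = 3
depth(cons(cons(cons(e, e), cons(e, cons(e, e))), e)) = 1 + max(3, 0) = 4
depth(cons(cons(e, cons(e, e)), e)) = 1 + max(2, 0) = 3
depth(cons(cons(e, e), cons(e, e))) = 1 + max(1, 1) = 2
depth(cons(cons(cons(e, e), cons(e, e)), cons(e, e))) = 1 + max(2, 1) = 3
depth(cons(cons(cons(e, cons(e, e)), e), cons(cons(cons(e, e), cons(e, e)), cons(e, e)))) = 1 + max(3, 3) = 4
depth(cons(cons(cons(cons(e, e), cons(e, cons(e, e))), e), cons(cons(cons(e, cons(e, e)), e), cons(cons(cons(e, e), cons(e, e)), cons(e, e))))) = 1 + max(4, 4) = 5
depth(cons(cons(cons(cons(cons(e, e), cons(e, cons(e, e))), e), cons(cons(cons(e, cons(e, e)), e), cons(cons(cons(e, e), cons(e, e)), cons(e, e)))), cons(e, e))) = 1 + max(5, 1) = 6
depth(cons(cons(e, e), e)) = 1 + max(1, 0) = 2
depth(cons(cons(cons(cons(cons(cons(e, e), cons(e, cons(e, e))), e), cons(cons(cons(e, cons(e, e)), e), cons(cons(cons(e, e), cons(e, e)), cons(e, e)))), cons(e, e)), cons(cons(e, e), e))) = 1 + max(6, 2) = 7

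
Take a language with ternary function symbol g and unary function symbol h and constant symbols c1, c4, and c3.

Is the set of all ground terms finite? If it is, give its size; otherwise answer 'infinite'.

infinite

The signature has at least one function symbol (g, arity 3) and at least one constant (c1).
Iterating g gives infinitely many distinct ground terms: c1, g(c1, c1, c1), g(g(c1, c1, c1), g(c1, c1, c1), g(c1, c1, c1)), ...
So the Herbrand universe is infinite.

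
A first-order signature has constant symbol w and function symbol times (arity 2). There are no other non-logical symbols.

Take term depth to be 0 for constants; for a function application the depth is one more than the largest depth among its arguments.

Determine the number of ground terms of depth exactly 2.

3

Write N_k for the number of ground terms of depth ≤ k. A term of depth ≤ k is either a constant or a function symbol applied to arguments of depth ≤ k−1, so N_k = 1 + N_{k-1}^2.
N_0 = 1
N_1 = 1 + 1^2 = 2
N_2 = 1 + 2^2 = 5
Terms of depth exactly 2: N_2 − N_1 = 5 − 2 = 3.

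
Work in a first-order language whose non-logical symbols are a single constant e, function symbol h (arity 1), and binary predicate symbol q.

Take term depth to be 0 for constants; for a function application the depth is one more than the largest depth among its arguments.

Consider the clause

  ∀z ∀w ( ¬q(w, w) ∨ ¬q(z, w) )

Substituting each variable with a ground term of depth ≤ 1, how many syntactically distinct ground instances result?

Ground terms of depth ≤ 1:
  If N_k denotes the number of depth-≤k ground terms, the 1 constant gives N_0 = 1, and each function symbol of arity r contributes N_{k-1}^r new terms at level k: N_k = 1 + N_{k-1}.
  N_0 = 1
  N_1 = 1 + 1 = 2
  Explicitly: e, h(e).
So there are 2 ground terms available for substitution.
The clause has 2 distinct variables (z, w), each appearing in the body. In the free term algebra distinct substitutions yield syntactically distinct ground instances.
Number of ground instances = 2^2 = 4.

4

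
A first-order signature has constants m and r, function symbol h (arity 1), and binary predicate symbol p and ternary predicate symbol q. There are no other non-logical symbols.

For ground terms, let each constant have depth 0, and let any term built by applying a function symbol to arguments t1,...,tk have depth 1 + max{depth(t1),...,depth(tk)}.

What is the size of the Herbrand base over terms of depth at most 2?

First count ground terms of depth ≤ 2.
If N_k denotes the number of depth-≤k ground terms, the 2 constants give N_0 = 2, and each function symbol of arity r contributes N_{k-1}^r new terms at level k: N_k = 2 + N_{k-1}.
N_0 = 2
N_1 = 2 + 2 = 4
N_2 = 2 + 4 = 6
Explicitly: m, r, h(m), h(r), h(h(m)), h(h(r)).
So |H| = 6.
Ground atoms are formed by filling each argument slot of a predicate with a term from H, so an r-ary predicate gives |H|^r atoms:
  p: 6^2 = 36;  q: 6^3 = 216
Total ground atoms: 36 + 216 = 252.

252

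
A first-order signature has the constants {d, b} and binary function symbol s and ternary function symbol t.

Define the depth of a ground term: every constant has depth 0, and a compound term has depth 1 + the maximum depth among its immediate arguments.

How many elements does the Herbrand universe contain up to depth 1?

Write N_k for the number of ground terms of depth ≤ k. A term of depth ≤ k is either a constant or a function symbol applied to arguments of depth ≤ k−1, so N_k = 2 + N_{k-1}^2 + N_{k-1}^3.
N_0 = 2
N_1 = 2 + 2^2 + 2^3 = 14

14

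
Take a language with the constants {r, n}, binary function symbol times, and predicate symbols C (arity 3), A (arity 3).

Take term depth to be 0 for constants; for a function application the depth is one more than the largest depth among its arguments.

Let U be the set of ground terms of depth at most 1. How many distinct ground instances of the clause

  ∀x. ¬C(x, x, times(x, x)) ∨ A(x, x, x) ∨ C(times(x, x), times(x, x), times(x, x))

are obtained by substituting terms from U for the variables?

6

Ground terms of depth ≤ 1:
  Let N_k count ground terms of depth at most k. Each non-constant term of depth ≤ k is some function symbol applied to depth-≤(k−1) arguments, giving N_k = 2 + N_{k-1}^2.
  N_0 = 2
  N_1 = 2 + 2^2 = 6
So there are 6 ground terms available for substitution.
The body mentions the single quantified variable x; since ground terms form a free algebra, no two substitutions collapse to the same formula.
Number of ground instances = 6.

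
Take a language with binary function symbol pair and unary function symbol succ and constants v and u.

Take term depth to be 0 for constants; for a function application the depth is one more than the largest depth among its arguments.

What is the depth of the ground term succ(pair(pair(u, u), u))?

depth(pair(u, u)) = 1 + max(0, 0) = 1
depth(pair(pair(u, u), u)) = 1 + max(1, 0) = 2
depth(succ(pair(pair(u, u), u))) = 1 + depth(pair(pair(u, u), u)) = 1 + 2 = 3

3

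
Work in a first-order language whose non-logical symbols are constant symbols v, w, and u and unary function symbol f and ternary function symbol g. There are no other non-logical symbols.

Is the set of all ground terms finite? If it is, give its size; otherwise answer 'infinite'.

infinite

The signature has at least one function symbol (f, arity 1) and at least one constant (v).
Iterating f gives infinitely many distinct ground terms: v, f(v), f(f(v)), ...
So the Herbrand universe is infinite.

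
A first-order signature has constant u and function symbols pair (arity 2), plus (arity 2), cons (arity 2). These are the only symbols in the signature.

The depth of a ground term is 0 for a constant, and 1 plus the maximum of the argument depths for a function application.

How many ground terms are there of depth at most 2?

49

Let N_k = |{terms of depth ≤ k}|. Then N_0 = 1 and N_k = 1 + N_{k-1}^2 + N_{k-1}^2 + N_{k-1}^2 for k ≥ 1 (one summand per function symbol, arity giving the exponent).
N_0 = 1
N_1 = 1 + 1^2 + 1^2 + 1^2 = 4
N_2 = 1 + 4^2 + 4^2 + 4^2 = 49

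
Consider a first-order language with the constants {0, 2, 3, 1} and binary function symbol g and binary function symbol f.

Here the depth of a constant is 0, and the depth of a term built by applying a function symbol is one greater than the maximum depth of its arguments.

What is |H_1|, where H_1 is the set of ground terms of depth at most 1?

Write N_k for the number of ground terms of depth ≤ k. A term of depth ≤ k is either a constant or a function symbol applied to arguments of depth ≤ k−1, so N_k = 4 + N_{k-1}^2 + N_{k-1}^2.
N_0 = 4
N_1 = 4 + 4^2 + 4^2 = 36

36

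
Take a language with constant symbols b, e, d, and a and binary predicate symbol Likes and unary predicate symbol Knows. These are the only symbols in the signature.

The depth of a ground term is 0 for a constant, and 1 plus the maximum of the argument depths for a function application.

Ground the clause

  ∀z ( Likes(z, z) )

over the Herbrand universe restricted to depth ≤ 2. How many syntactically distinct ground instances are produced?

4

Ground terms of depth ≤ 2:
  With no function symbols every ground term is a constant, so there are exactly 4 ground terms at every depth bound.
  N_0 = 4
  N_1 = 4
  N_2 = 4
  Explicitly: b, e, d, a.
So there are 4 ground terms available for substitution.
The variable z ranges independently over the available ground terms, and distinct assignments produce distinct instances.
Number of ground instances = 4.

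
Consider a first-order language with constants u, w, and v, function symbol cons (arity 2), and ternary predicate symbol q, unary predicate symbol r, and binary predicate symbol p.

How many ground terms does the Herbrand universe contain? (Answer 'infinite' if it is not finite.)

The signature has at least one function symbol (cons, arity 2) and at least one constant (u).
Iterating cons gives infinitely many distinct ground terms: u, cons(u, u), cons(cons(u, u), cons(u, u)), ...
So the Herbrand universe is infinite.

infinite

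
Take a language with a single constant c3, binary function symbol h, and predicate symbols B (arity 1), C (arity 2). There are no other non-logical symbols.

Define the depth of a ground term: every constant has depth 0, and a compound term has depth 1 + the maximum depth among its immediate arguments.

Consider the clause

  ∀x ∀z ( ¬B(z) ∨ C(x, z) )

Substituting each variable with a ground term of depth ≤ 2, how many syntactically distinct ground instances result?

Ground terms of depth ≤ 2:
  Count level by level. With function symbols h/2, the terms of depth ≤ k are the 1 constant together with each function applied to depth-≤(k−1) tuples, so N_k = 1 + N_{k-1}^2.
  N_0 = 1
  N_1 = 1 + 1^2 = 2
  N_2 = 1 + 2^2 = 5
So there are 5 ground terms available for substitution.
Each of x, z ranges independently over the available ground terms, and distinct assignments produce distinct instances.
Number of ground instances = 5^2 = 25.

25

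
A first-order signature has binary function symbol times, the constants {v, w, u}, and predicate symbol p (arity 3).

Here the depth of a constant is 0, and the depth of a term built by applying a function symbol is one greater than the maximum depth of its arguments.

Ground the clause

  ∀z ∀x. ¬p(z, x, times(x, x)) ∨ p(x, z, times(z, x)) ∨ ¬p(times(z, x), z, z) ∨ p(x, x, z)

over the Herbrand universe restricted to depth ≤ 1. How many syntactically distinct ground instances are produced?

Ground terms of depth ≤ 1:
  Let N_k = |{terms of depth ≤ k}|. Then N_0 = 3 and N_k = 3 + N_{k-1}^2 for k ≥ 1 (one summand per function symbol, arity giving the exponent).
  N_0 = 3
  N_1 = 3 + 3^2 = 12
  Explicitly: v, w, u, times(v, v), times(v, w), times(v, u), times(w, v), times(w, w), times(w, u), times(u, v), times(u, w), times(u, u).
So there are 12 ground terms available for substitution.
There are 2 variables to instantiate (z, x), each occurring in at least one literal, so different choices give different ground instances.
Number of ground instances = 12^2 = 144.

144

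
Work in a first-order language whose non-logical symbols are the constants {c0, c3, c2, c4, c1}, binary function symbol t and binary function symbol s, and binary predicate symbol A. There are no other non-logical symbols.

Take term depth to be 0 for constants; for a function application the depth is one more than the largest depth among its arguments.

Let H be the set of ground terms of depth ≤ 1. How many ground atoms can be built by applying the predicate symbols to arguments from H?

3025

First count ground terms of depth ≤ 1.
If N_k denotes the number of depth-≤k ground terms, the 5 constants give N_0 = 5, and each function symbol of arity r contributes N_{k-1}^r new terms at level k: N_k = 5 + N_{k-1}^2 + N_{k-1}^2.
N_0 = 5
N_1 = 5 + 5^2 + 5^2 = 55
So |H| = 55.
A ground atom is a predicate applied to a tuple of terms from H, so the count is the sum over predicates of |H|^arity:
  A: 55^2 = 3025
Total ground atoms: 3025.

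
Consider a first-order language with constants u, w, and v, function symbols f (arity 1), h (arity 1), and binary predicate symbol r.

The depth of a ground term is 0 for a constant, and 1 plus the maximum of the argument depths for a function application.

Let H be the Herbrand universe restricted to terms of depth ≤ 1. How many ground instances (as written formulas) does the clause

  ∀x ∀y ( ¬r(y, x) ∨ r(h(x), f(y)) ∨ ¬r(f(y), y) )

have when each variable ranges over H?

Ground terms of depth ≤ 1:
  If N_k denotes the number of depth-≤k ground terms, the 3 constants give N_0 = 3, and each function symbol of arity r contributes N_{k-1}^r new terms at level k: N_k = 3 + N_{k-1} + N_{k-1}.
  N_0 = 3
  N_1 = 3 + 3 + 3 = 9
So there are 9 ground terms available for substitution.
There are 2 variables to instantiate (x, y), each occurring in at least one literal, so different choices give different ground instances.
Number of ground instances = 9^2 = 81.

81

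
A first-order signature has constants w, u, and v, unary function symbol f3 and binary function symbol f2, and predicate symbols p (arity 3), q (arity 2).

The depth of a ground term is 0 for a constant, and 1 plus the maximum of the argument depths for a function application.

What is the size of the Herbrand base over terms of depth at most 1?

3600

First count ground terms of depth ≤ 1.
Let N_k count ground terms of depth at most k. Each non-constant term of depth ≤ k is some function symbol applied to depth-≤(k−1) arguments, giving N_k = 3 + N_{k-1} + N_{k-1}^2.
N_0 = 3
N_1 = 3 + 3 + 3^2 = 15
So |H| = 15.
A ground atom is a predicate applied to a tuple of terms from H, so the count is the sum over predicates of |H|^arity:
  p: 15^3 = 3375;  q: 15^2 = 225
Total ground atoms: 3375 + 225 = 3600.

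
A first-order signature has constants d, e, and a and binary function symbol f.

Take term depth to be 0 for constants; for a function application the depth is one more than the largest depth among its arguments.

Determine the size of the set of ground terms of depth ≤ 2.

If N_k denotes the number of depth-≤k ground terms, the 3 constants give N_0 = 3, and each function symbol of arity r contributes N_{k-1}^r new terms at level k: N_k = 3 + N_{k-1}^2.
N_0 = 3
N_1 = 3 + 3^2 = 12
N_2 = 3 + 12^2 = 147

147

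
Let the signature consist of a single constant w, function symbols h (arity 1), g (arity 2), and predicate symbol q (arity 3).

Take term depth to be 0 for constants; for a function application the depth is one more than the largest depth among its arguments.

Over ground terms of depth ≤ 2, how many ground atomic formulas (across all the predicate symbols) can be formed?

First count ground terms of depth ≤ 2.
If N_k denotes the number of depth-≤k ground terms, the 1 constant gives N_0 = 1, and each function symbol of arity r contributes N_{k-1}^r new terms at level k: N_k = 1 + N_{k-1} + N_{k-1}^2.
N_0 = 1
N_1 = 1 + 1 + 1^2 = 3
N_2 = 1 + 3 + 3^2 = 13
So |H| = 13.
For each predicate symbol, the number of ground atoms is |H| raised to its arity; summing:
  q: 13^3 = 2197
Total ground atoms: 2197.

2197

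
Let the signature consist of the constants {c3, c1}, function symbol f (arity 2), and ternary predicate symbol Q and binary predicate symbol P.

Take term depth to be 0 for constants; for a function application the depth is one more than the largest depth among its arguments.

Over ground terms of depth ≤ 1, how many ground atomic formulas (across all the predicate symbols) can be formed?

252

First count ground terms of depth ≤ 1.
Write N_k for the number of ground terms of depth ≤ k. A term of depth ≤ k is either a constant or a function symbol applied to arguments of depth ≤ k−1, so N_k = 2 + N_{k-1}^2.
N_0 = 2
N_1 = 2 + 2^2 = 6
Explicitly: c3, c1, f(c3, c3), f(c3, c1), f(c1, c3), f(c1, c1).
So |H| = 6.
Each predicate of arity r yields |H|^r ground atoms (one per choice of an r-tuple from H):
  Q: 6^3 = 216;  P: 6^2 = 36
Total ground atoms: 216 + 36 = 252.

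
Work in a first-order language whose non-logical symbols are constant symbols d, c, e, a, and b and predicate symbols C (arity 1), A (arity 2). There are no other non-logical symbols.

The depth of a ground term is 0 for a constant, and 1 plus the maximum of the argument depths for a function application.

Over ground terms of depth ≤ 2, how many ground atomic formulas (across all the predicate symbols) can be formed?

30

First count ground terms of depth ≤ 2.
With no function symbols every ground term is a constant, so there are exactly 5 ground terms at every depth bound.
N_0 = 5
N_1 = 5
N_2 = 5
So |H| = 5.
Ground atoms are formed by filling each argument slot of a predicate with a term from H, so an r-ary predicate gives |H|^r atoms:
  C: 5;  A: 5^2 = 25
Total ground atoms: 5 + 25 = 30.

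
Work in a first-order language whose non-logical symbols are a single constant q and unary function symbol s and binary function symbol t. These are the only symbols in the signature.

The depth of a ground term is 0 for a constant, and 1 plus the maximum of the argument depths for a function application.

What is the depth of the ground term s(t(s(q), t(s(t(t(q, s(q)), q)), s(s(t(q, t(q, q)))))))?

depth(s(q)) = 1 + depth(q) = 1 + 0 = 1
depth(t(q, s(q))) = 1 + max(0, 1) = 2
depth(t(t(q, s(q)), q)) = 1 + max(2, 0) = 3
depth(s(t(t(q, s(q)), q))) = 1 + depth(t(t(q, s(q)), q)) = 1 + 3 = 4
depth(t(q, q)) = 1 + max(0, 0) = 1
depth(t(q, t(q, q))) = 1 + max(0, 1) = 2
depth(s(t(q, t(q, q)))) = 1 + depth(t(q, t(q, q))) = 1 + 2 = 3
depth(s(s(t(q, t(q, q))))) = 1 + depth(s(t(q, t(q, q)))) = 1 + 3 = 4
depth(t(s(t(t(q, s(q)), q)), s(s(t(q, t(q, q)))))) = 1 + max(4, 4) = 5
depth(t(s(q), t(s(t(t(q, s(q)), q)), s(s(t(q, t(q, q))))))) = 1 + max(1, 5) = 6
depth(s(t(s(q), t(s(t(t(q, s(q)), q)), s(s(t(q, t(q, q)))))))) = 1 + depth(t(s(q), t(s(t(t(q, s(q)), q)), s(s(t(q, t(q, q))))))) = 1 + 6 = 7

7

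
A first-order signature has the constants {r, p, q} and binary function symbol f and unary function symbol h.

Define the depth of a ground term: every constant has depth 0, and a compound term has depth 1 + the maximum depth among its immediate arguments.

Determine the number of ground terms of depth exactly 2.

Write N_k for the number of ground terms of depth ≤ k. A term of depth ≤ k is either a constant or a function symbol applied to arguments of depth ≤ k−1, so N_k = 3 + N_{k-1}^2 + N_{k-1}.
N_0 = 3
N_1 = 3 + 3^2 + 3 = 15
N_2 = 3 + 15^2 + 15 = 243
Terms of depth exactly 2: N_2 − N_1 = 243 − 15 = 228.

228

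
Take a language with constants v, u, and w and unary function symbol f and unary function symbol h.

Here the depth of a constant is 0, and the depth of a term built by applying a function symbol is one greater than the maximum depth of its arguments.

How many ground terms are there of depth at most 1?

9

Let N_k = |{terms of depth ≤ k}|. Then N_0 = 3 and N_k = 3 + N_{k-1} + N_{k-1} for k ≥ 1 (one summand per function symbol, arity giving the exponent).
N_0 = 3
N_1 = 3 + 3 + 3 = 9
Explicitly: v, u, w, f(v), f(u), f(w), h(v), h(u), h(w).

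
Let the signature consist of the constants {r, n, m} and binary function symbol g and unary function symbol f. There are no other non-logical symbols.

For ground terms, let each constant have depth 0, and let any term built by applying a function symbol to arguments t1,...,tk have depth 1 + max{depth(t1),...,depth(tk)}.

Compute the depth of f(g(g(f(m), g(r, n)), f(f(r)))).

4

depth(f(m)) = 1 + depth(m) = 1 + 0 = 1
depth(g(r, n)) = 1 + max(0, 0) = 1
depth(g(f(m), g(r, n))) = 1 + max(1, 1) = 2
depth(f(r)) = 1 + depth(r) = 1 + 0 = 1
depth(f(f(r))) = 1 + depth(f(r)) = 1 + 1 = 2
depth(g(g(f(m), g(r, n)), f(f(r)))) = 1 + max(2, 2) = 3
depth(f(g(g(f(m), g(r, n)), f(f(r))))) = 1 + depth(g(g(f(m), g(r, n)), f(f(r)))) = 1 + 3 = 4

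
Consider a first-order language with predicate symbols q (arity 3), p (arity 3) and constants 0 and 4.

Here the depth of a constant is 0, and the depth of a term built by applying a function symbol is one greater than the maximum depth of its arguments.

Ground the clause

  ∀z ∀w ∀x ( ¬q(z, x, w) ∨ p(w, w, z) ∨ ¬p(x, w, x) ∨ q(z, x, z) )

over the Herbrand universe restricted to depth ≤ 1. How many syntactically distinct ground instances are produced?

8

Ground terms of depth ≤ 1:
  With no function symbols every ground term is a constant, so there are exactly 2 ground terms at every depth bound.
  N_0 = 2
  N_1 = 2
So there are 2 ground terms available for substitution.
The clause has 3 distinct variables (z, w, x), each appearing in the body. In the free term algebra distinct substitutions yield syntactically distinct ground instances.
Number of ground instances = 2^3 = 8.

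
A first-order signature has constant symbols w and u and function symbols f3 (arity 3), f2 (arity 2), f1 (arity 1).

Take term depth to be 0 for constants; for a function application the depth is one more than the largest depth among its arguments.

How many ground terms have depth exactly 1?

14

Let N_k count ground terms of depth at most k. Each non-constant term of depth ≤ k is some function symbol applied to depth-≤(k−1) arguments, giving N_k = 2 + N_{k-1}^3 + N_{k-1}^2 + N_{k-1}.
N_0 = 2
N_1 = 2 + 2^3 + 2^2 + 2 = 16
Terms of depth exactly 1: N_1 − N_0 = 16 − 2 = 14.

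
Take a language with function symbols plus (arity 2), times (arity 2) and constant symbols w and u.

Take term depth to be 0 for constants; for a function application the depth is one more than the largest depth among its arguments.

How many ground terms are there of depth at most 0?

Let N_k = |{terms of depth ≤ k}|. Then N_0 = 2 and N_k = 2 + N_{k-1}^2 + N_{k-1}^2 for k ≥ 1 (one summand per function symbol, arity giving the exponent).
N_0 = 2
Explicitly: w, u.

2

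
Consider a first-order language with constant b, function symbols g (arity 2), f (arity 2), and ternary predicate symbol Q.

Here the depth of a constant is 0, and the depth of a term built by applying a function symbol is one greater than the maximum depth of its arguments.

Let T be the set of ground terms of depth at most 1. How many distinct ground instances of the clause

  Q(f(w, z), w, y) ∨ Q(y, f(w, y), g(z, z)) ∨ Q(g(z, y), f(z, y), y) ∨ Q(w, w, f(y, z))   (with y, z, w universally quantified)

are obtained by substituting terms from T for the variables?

27

Ground terms of depth ≤ 1:
  Write N_k for the number of ground terms of depth ≤ k. A term of depth ≤ k is either a constant or a function symbol applied to arguments of depth ≤ k−1, so N_k = 1 + N_{k-1}^2 + N_{k-1}^2.
  N_0 = 1
  N_1 = 1 + 1^2 + 1^2 = 3
So there are 3 ground terms available for substitution.
The clause has 3 distinct variables (y, z, w), each appearing in the body. In the free term algebra distinct substitutions yield syntactically distinct ground instances.
Number of ground instances = 3^3 = 27.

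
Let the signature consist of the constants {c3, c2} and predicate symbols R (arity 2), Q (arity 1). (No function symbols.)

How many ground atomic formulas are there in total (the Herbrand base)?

6

With no function symbols, the Herbrand universe is just the 2 constants.
Ground atoms per predicate: R: 2^2 = 4, Q: 2.
Herbrand base size = 4 + 2 = 6.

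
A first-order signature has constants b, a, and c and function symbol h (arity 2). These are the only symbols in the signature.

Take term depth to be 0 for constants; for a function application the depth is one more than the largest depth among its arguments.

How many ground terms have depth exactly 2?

135

If N_k denotes the number of depth-≤k ground terms, the 3 constants give N_0 = 3, and each function symbol of arity r contributes N_{k-1}^r new terms at level k: N_k = 3 + N_{k-1}^2.
N_0 = 3
N_1 = 3 + 3^2 = 12
N_2 = 3 + 12^2 = 147
Terms of depth exactly 2: N_2 − N_1 = 147 − 12 = 135.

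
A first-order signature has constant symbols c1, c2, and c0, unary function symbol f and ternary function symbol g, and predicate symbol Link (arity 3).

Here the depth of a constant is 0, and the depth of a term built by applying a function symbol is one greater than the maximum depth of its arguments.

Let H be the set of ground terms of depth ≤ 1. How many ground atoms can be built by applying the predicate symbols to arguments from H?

First count ground terms of depth ≤ 1.
Let N_k = |{terms of depth ≤ k}|. Then N_0 = 3 and N_k = 3 + N_{k-1} + N_{k-1}^3 for k ≥ 1 (one summand per function symbol, arity giving the exponent).
N_0 = 3
N_1 = 3 + 3 + 3^3 = 33
So |H| = 33.
For each predicate symbol, the number of ground atoms is |H| raised to its arity; summing:
  Link: 33^3 = 35937
Total ground atoms: 35937.

35937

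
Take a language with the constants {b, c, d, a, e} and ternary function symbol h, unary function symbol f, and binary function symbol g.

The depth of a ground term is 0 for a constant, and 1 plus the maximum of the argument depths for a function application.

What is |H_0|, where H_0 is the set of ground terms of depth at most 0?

Let N_k count ground terms of depth at most k. Each non-constant term of depth ≤ k is some function symbol applied to depth-≤(k−1) arguments, giving N_k = 5 + N_{k-1}^3 + N_{k-1} + N_{k-1}^2.
N_0 = 5
Explicitly: b, c, d, a, e.

5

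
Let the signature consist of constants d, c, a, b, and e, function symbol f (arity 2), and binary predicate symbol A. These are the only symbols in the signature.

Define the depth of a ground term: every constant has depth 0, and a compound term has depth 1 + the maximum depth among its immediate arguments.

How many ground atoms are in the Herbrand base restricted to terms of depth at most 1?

First count ground terms of depth ≤ 1.
Count level by level. With function symbols f/2, the terms of depth ≤ k are the 5 constants together with each function applied to depth-≤(k−1) tuples, so N_k = 5 + N_{k-1}^2.
N_0 = 5
N_1 = 5 + 5^2 = 30
So |H| = 30.
For each predicate symbol, the number of ground atoms is |H| raised to its arity; summing:
  A: 30^2 = 900
Total ground atoms: 900.

900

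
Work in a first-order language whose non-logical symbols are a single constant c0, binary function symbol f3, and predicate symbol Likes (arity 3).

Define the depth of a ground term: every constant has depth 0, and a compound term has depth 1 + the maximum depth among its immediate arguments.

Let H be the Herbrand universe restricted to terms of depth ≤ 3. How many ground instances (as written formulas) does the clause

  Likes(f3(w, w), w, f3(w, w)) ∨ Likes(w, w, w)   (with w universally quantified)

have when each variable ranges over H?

Ground terms of depth ≤ 3:
  Count level by level. With function symbols f3/2, the terms of depth ≤ k are the 1 constant together with each function applied to depth-≤(k−1) tuples, so N_k = 1 + N_{k-1}^2.
  N_0 = 1
  N_1 = 1 + 1^2 = 2
  N_2 = 1 + 2^2 = 5
  N_3 = 1 + 5^2 = 26
So there are 26 ground terms available for substitution.
The clause has 1 distinct variable (w), which appears in the body. In the free term algebra distinct substitutions yield syntactically distinct ground instances.
Number of ground instances = 26.

26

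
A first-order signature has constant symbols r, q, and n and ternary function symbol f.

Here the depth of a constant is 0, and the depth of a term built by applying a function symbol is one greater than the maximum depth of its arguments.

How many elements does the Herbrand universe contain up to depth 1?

30

Let N_k count ground terms of depth at most k. Each non-constant term of depth ≤ k is some function symbol applied to depth-≤(k−1) arguments, giving N_k = 3 + N_{k-1}^3.
N_0 = 3
N_1 = 3 + 3^3 = 30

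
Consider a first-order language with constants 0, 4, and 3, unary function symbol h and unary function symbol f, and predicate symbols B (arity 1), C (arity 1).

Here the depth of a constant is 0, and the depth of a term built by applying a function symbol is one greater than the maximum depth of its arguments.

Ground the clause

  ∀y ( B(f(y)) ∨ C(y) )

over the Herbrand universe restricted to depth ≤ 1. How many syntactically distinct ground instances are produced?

Ground terms of depth ≤ 1:
  If N_k denotes the number of depth-≤k ground terms, the 3 constants give N_0 = 3, and each function symbol of arity r contributes N_{k-1}^r new terms at level k: N_k = 3 + N_{k-1} + N_{k-1}.
  N_0 = 3
  N_1 = 3 + 3 + 3 = 9
So there are 9 ground terms available for substitution.
The body mentions the single quantified variable y; since ground terms form a free algebra, no two substitutions collapse to the same formula.
Number of ground instances = 9.

9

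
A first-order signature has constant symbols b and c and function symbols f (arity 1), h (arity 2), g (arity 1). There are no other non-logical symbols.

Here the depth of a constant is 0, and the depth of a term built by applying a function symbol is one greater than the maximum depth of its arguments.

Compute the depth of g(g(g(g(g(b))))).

5

depth(g(b)) = 1 + depth(b) = 1 + 0 = 1
depth(g(g(b))) = 1 + depth(g(b)) = 1 + 1 = 2
depth(g(g(g(b)))) = 1 + depth(g(g(b))) = 1 + 2 = 3
depth(g(g(g(g(b))))) = 1 + depth(g(g(g(b)))) = 1 + 3 = 4
depth(g(g(g(g(g(b)))))) = 1 + depth(g(g(g(g(b))))) = 1 + 4 = 5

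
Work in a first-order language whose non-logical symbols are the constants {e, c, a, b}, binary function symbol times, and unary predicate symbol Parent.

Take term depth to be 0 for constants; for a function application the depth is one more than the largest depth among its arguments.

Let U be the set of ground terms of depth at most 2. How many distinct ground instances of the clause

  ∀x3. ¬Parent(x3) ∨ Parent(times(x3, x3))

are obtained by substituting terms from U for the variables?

Ground terms of depth ≤ 2:
  Let N_k = |{terms of depth ≤ k}|. Then N_0 = 4 and N_k = 4 + N_{k-1}^2 for k ≥ 1 (one summand per function symbol, arity giving the exponent).
  N_0 = 4
  N_1 = 4 + 4^2 = 20
  N_2 = 4 + 20^2 = 404
So there are 404 ground terms available for substitution.
The body mentions the single quantified variable x3; since ground terms form a free algebra, no two substitutions collapse to the same formula.
Number of ground instances = 404.

404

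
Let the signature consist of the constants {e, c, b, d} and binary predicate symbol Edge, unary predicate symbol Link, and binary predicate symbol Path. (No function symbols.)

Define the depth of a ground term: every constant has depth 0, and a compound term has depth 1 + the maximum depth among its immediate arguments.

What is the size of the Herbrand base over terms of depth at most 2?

36

First count ground terms of depth ≤ 2.
With no function symbols every ground term is a constant, so there are exactly 4 ground terms at every depth bound.
N_0 = 4
N_1 = 4
N_2 = 4
So |H| = 4.
Ground atoms are formed by filling each argument slot of a predicate with a term from H, so an r-ary predicate gives |H|^r atoms:
  Edge: 4^2 = 16;  Link: 4;  Path: 4^2 = 16
Total ground atoms: 16 + 4 + 16 = 36.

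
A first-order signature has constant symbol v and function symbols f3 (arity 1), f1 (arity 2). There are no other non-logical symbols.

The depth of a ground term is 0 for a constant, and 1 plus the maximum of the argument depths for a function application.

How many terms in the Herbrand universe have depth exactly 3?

If N_k denotes the number of depth-≤k ground terms, the 1 constant gives N_0 = 1, and each function symbol of arity r contributes N_{k-1}^r new terms at level k: N_k = 1 + N_{k-1} + N_{k-1}^2.
N_0 = 1
N_1 = 1 + 1 + 1^2 = 3
N_2 = 1 + 3 + 3^2 = 13
N_3 = 1 + 13 + 13^2 = 183
Terms of depth exactly 3: N_3 − N_2 = 183 − 13 = 170.

170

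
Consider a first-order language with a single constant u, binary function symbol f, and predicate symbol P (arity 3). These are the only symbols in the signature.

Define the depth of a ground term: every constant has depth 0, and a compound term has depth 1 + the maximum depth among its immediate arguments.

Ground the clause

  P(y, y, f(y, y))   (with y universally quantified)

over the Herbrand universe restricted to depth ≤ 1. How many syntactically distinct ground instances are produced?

Ground terms of depth ≤ 1:
  Write N_k for the number of ground terms of depth ≤ k. A term of depth ≤ k is either a constant or a function symbol applied to arguments of depth ≤ k−1, so N_k = 1 + N_{k-1}^2.
  N_0 = 1
  N_1 = 1 + 1^2 = 2
  Explicitly: u, f(u, u).
So there are 2 ground terms available for substitution.
The variable y ranges independently over the available ground terms, and distinct assignments produce distinct instances.
Number of ground instances = 2.

2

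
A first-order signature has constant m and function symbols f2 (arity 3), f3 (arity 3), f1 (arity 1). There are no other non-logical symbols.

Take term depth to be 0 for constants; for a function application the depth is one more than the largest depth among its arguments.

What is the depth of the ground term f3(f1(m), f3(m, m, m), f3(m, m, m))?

depth(f1(m)) = 1 + depth(m) = 1 + 0 = 1
depth(f3(m, m, m)) = 1 + max(0, 0, 0) = 1
depth(f3(f1(m), f3(m, m, m), f3(m, m, m))) = 1 + max(1, 1, 1) = 2

2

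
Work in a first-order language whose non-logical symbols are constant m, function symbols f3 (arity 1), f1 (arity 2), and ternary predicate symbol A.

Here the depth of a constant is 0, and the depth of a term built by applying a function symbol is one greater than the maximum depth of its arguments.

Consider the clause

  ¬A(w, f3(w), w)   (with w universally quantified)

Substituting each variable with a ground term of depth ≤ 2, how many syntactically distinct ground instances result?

Ground terms of depth ≤ 2:
  Write N_k for the number of ground terms of depth ≤ k. A term of depth ≤ k is either a constant or a function symbol applied to arguments of depth ≤ k−1, so N_k = 1 + N_{k-1} + N_{k-1}^2.
  N_0 = 1
  N_1 = 1 + 1 + 1^2 = 3
  N_2 = 1 + 3 + 3^2 = 13
So there are 13 ground terms available for substitution.
The variable w ranges independently over the available ground terms, and distinct assignments produce distinct instances.
Number of ground instances = 13.

13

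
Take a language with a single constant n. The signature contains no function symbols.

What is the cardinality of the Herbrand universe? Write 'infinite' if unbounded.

1

There are no function symbols, so the only ground term is the single constant.
The Herbrand universe is {n}, finite with 1 element.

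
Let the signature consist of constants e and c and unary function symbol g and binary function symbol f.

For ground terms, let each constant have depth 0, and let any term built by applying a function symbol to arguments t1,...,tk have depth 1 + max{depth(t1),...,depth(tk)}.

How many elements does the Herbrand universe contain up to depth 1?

8

If N_k denotes the number of depth-≤k ground terms, the 2 constants give N_0 = 2, and each function symbol of arity r contributes N_{k-1}^r new terms at level k: N_k = 2 + N_{k-1} + N_{k-1}^2.
N_0 = 2
N_1 = 2 + 2 + 2^2 = 8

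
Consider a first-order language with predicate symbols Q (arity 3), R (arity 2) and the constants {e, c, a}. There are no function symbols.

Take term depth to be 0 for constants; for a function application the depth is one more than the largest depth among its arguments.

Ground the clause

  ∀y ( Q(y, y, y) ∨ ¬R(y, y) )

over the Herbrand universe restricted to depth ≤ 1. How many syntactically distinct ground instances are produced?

3

Ground terms of depth ≤ 1:
  With no function symbols every ground term is a constant, so there are exactly 3 ground terms at every depth bound.
  N_0 = 3
  N_1 = 3
  Explicitly: e, c, a.
So there are 3 ground terms available for substitution.
The body mentions the single quantified variable y; since ground terms form a free algebra, no two substitutions collapse to the same formula.
Number of ground instances = 3.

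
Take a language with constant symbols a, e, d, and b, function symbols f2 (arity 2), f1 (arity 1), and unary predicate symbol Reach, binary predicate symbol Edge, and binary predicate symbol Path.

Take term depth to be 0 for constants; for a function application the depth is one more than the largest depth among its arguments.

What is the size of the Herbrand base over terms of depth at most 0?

36

First count ground terms of depth ≤ 0.
Let N_k = |{terms of depth ≤ k}|. Then N_0 = 4 and N_k = 4 + N_{k-1}^2 + N_{k-1} for k ≥ 1 (one summand per function symbol, arity giving the exponent).
N_0 = 4
Explicitly: a, e, d, b.
So |H| = 4.
Ground atoms are formed by filling each argument slot of a predicate with a term from H, so an r-ary predicate gives |H|^r atoms:
  Reach: 4;  Edge: 4^2 = 16;  Path: 4^2 = 16
Total ground atoms: 4 + 16 + 16 = 36.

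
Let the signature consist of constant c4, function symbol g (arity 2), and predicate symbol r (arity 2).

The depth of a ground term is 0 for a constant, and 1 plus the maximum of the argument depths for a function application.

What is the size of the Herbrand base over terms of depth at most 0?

First count ground terms of depth ≤ 0.
Write N_k for the number of ground terms of depth ≤ k. A term of depth ≤ k is either a constant or a function symbol applied to arguments of depth ≤ k−1, so N_k = 1 + N_{k-1}^2.
N_0 = 1
Explicitly: c4.
So |H| = 1.
Ground atoms are formed by filling each argument slot of a predicate with a term from H, so an r-ary predicate gives |H|^r atoms:
  r: 1^2 = 1
Total ground atoms: 1.

1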